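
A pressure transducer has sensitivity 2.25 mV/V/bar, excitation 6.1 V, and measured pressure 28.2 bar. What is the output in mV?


Output = sensitivity * Vex * P.
Vout = 2.25 * 6.1 * 28.2
Vout = 13.725 * 28.2
Vout = 387.04 mV

387.04 mV


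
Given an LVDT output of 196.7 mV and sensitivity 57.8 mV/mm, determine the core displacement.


Displacement = Vout / sensitivity.
d = 196.7 / 57.8
d = 3.403 mm

3.403 mm


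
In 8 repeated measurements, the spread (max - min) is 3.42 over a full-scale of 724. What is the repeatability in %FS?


Repeatability = (spread / full scale) * 100%.
R = (3.42 / 724) * 100
R = 0.472 %FS

0.472 %FS


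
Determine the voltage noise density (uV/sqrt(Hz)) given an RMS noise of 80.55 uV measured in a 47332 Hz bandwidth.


Noise spectral density = Vrms / sqrt(BW).
NSD = 80.55 / sqrt(47332)
NSD = 80.55 / 217.5592
NSD = 0.3702 uV/sqrt(Hz)

0.3702 uV/sqrt(Hz)


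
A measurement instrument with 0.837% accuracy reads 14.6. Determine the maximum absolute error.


Absolute error = (accuracy% / 100) * reading.
Error = (0.837 / 100) * 14.6
Error = 0.00837 * 14.6
Error = 0.1222

0.1222


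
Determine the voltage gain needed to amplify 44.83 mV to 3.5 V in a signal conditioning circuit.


Gain = Vout / Vin (converting to same units).
G = 3.5 V / 44.83 mV
G = 3500.0 mV / 44.83 mV
G = 78.07

78.07


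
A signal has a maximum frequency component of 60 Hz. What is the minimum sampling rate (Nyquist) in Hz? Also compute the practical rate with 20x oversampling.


By Nyquist theorem, fs_min = 2 * fmax.
fs_min = 2 * 60 = 120 Hz
Practical rate = 20 * fs_min = 20 * 120 = 2400 Hz

fs_min = 120 Hz, fs_practical = 2400 Hz


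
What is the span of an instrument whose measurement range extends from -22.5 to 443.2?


Span = upper range - lower range.
Span = 443.2 - (-22.5)
Span = 465.7

465.7


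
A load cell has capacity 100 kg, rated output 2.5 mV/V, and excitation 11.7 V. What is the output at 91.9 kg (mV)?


Vout = rated_output * Vex * (load / capacity).
Vout = 2.5 * 11.7 * (91.9 / 100)
Vout = 2.5 * 11.7 * 0.919
Vout = 26.881 mV

26.881 mV


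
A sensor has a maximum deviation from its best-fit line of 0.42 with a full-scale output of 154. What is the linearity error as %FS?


Linearity error = (max deviation / full scale) * 100%.
Linearity = (0.42 / 154) * 100
Linearity = 0.273 %FS

0.273 %FS


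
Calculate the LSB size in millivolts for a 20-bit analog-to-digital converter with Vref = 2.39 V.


The resolution (LSB) of an ADC is Vref / 2^n.
LSB = 2.39 / 2^20
LSB = 2.39 / 1048576
LSB = 2.28e-06 V = 0.00227928 mV

0.00227928 mV


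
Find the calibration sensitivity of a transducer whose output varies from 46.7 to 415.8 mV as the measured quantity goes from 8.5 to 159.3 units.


Sensitivity = (y2 - y1) / (x2 - x1).
S = (415.8 - 46.7) / (159.3 - 8.5)
S = 369.1 / 150.8
S = 2.4476 mV/unit

2.4476 mV/unit


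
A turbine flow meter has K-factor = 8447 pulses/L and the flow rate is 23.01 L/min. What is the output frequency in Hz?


Frequency = K * Q / 60 (converting L/min to L/s).
f = 8447 * 23.01 / 60
f = 194365.47 / 60
f = 3239.42 Hz

3239.42 Hz


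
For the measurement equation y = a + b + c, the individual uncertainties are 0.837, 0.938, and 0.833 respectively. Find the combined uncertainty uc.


For a sum of independent quantities, uc = sqrt(u1^2 + u2^2 + u3^2).
uc = sqrt(0.837^2 + 0.938^2 + 0.833^2)
uc = sqrt(0.700569 + 0.879844 + 0.693889)
uc = 1.5081

1.5081


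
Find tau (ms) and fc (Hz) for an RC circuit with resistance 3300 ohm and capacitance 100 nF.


Time constant: tau = R * C.
tau = 3300 * 1.00e-07 = 0.00033 s
tau = 0.33 ms
Cutoff frequency: fc = 1 / (2*pi*R*C).
fc = 1 / (2*pi*0.00033) = 482.29 Hz

tau = 0.33 ms, fc = 482.29 Hz


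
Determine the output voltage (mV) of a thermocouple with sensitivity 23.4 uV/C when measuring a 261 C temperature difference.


The thermocouple output V = sensitivity * dT.
V = 23.4 uV/C * 261 C
V = 6107.4 uV
V = 6.107 mV

6.107 mV


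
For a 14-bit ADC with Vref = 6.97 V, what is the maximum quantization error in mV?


The maximum quantization error is +/- LSB/2.
LSB = Vref / 2^n = 6.97 / 16384 = 0.00042542 V
Max error = LSB / 2 = 0.00042542 / 2 = 0.00021271 V
Max error = 0.2127 mV

0.2127 mV


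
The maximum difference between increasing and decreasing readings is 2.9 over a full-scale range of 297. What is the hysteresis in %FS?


Hysteresis = (max difference / full scale) * 100%.
H = (2.9 / 297) * 100
H = 0.976 %FS

0.976 %FS


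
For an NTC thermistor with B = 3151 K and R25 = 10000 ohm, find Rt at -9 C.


NTC thermistor equation: Rt = R25 * exp(B * (1/T - 1/T25)).
T in Kelvin: 264.15 K, T25 = 298.15 K
1/T - 1/T25 = 1/264.15 - 1/298.15 = 0.00043171
B * (1/T - 1/T25) = 3151 * 0.00043171 = 1.3603
Rt = 10000 * exp(1.3603) = 38974.5 ohm

38974.5 ohm


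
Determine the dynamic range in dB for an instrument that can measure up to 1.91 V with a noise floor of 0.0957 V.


Dynamic range = 20 * log10(Vmax / Vnoise).
DR = 20 * log10(1.91 / 0.0957)
DR = 20 * log10(19.96)
DR = 26.0 dB

26.0 dB


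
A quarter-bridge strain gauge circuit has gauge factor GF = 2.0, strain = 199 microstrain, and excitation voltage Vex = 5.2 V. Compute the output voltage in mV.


Quarter bridge output: Vout = (GF * epsilon * Vex) / 4.
Vout = (2.0 * 199e-6 * 5.2) / 4
Vout = 0.0020696 / 4 V
Vout = 0.0005174 V = 0.5174 mV

0.5174 mV


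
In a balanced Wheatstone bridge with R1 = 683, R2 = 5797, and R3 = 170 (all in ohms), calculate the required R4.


At balance: R1*R4 = R2*R3, so R4 = R2*R3/R1.
R4 = 5797 * 170 / 683
R4 = 985490 / 683
R4 = 1442.88 ohm

1442.88 ohm


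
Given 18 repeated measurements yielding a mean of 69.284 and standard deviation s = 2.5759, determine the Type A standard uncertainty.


The standard uncertainty for Type A evaluation is u = s / sqrt(n).
u = 2.5759 / sqrt(18)
u = 2.5759 / 4.2426
u = 0.6071

0.6071


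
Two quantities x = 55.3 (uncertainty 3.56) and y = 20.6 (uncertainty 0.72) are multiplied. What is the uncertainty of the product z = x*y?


For a product z = x*y, the relative uncertainty is:
uz/z = sqrt((ux/x)^2 + (uy/y)^2)
Relative uncertainties: ux/x = 3.56/55.3 = 0.064376
uy/y = 0.72/20.6 = 0.034951
z = 55.3 * 20.6 = 1139.2
uz = 1139.2 * sqrt(0.064376^2 + 0.034951^2) = 83.447

83.447


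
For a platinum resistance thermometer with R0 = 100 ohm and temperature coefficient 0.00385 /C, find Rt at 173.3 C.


The RTD equation: Rt = R0 * (1 + alpha * T).
Rt = 100 * (1 + 0.00385 * 173.3)
Rt = 100 * (1 + 0.667205)
Rt = 100 * 1.667205
Rt = 166.721 ohm

166.721 ohm


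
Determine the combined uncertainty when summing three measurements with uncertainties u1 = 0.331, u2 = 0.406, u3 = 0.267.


For a sum of independent quantities, uc = sqrt(u1^2 + u2^2 + u3^2).
uc = sqrt(0.331^2 + 0.406^2 + 0.267^2)
uc = sqrt(0.109561 + 0.164836 + 0.071289)
uc = 0.588

0.588


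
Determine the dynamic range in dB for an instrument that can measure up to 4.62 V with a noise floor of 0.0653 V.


Dynamic range = 20 * log10(Vmax / Vnoise).
DR = 20 * log10(4.62 / 0.0653)
DR = 20 * log10(70.75)
DR = 36.99 dB

36.99 dB


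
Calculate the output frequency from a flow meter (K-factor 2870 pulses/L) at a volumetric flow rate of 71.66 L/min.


Frequency = K * Q / 60 (converting L/min to L/s).
f = 2870 * 71.66 / 60
f = 205664.2 / 60
f = 3427.74 Hz

3427.74 Hz


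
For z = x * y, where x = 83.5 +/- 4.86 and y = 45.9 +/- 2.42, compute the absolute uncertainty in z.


For a product z = x*y, the relative uncertainty is:
uz/z = sqrt((ux/x)^2 + (uy/y)^2)
Relative uncertainties: ux/x = 4.86/83.5 = 0.058204
uy/y = 2.42/45.9 = 0.052723
z = 83.5 * 45.9 = 3832.7
uz = 3832.7 * sqrt(0.058204^2 + 0.052723^2) = 300.989

300.989


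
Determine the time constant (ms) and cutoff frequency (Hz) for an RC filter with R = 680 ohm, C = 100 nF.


Time constant: tau = R * C.
tau = 680 * 1.00e-07 = 6.8e-05 s
tau = 0.068 ms
Cutoff frequency: fc = 1 / (2*pi*R*C).
fc = 1 / (2*pi*6.8e-05) = 2340.51 Hz

tau = 0.068 ms, fc = 2340.51 Hz


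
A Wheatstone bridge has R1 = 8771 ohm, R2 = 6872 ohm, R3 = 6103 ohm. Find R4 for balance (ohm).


At balance: R1*R4 = R2*R3, so R4 = R2*R3/R1.
R4 = 6872 * 6103 / 8771
R4 = 41939816 / 8771
R4 = 4781.65 ohm

4781.65 ohm


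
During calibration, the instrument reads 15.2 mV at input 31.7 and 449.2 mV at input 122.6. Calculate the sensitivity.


Sensitivity = (y2 - y1) / (x2 - x1).
S = (449.2 - 15.2) / (122.6 - 31.7)
S = 434.0 / 90.9
S = 4.7745 mV/unit

4.7745 mV/unit


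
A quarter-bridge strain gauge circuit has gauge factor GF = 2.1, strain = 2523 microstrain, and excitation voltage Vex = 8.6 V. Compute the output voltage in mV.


Quarter bridge output: Vout = (GF * epsilon * Vex) / 4.
Vout = (2.1 * 2523e-6 * 8.6) / 4
Vout = 0.04556538 / 4 V
Vout = 0.01139134 V = 11.3913 mV

11.3913 mV


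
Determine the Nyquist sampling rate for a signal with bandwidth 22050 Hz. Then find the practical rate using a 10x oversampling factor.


By Nyquist theorem, fs_min = 2 * fmax.
fs_min = 2 * 22050 = 44100 Hz
Practical rate = 10 * fs_min = 10 * 44100 = 441000 Hz

fs_min = 44100 Hz, fs_practical = 441000 Hz


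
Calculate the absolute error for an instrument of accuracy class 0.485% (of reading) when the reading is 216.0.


Absolute error = (accuracy% / 100) * reading.
Error = (0.485 / 100) * 216.0
Error = 0.00485 * 216.0
Error = 1.0476

1.0476


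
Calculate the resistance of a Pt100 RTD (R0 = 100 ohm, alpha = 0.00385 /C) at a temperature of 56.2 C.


The RTD equation: Rt = R0 * (1 + alpha * T).
Rt = 100 * (1 + 0.00385 * 56.2)
Rt = 100 * (1 + 0.21637)
Rt = 100 * 1.21637
Rt = 121.637 ohm

121.637 ohm


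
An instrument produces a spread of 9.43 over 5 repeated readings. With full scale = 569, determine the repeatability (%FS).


Repeatability = (spread / full scale) * 100%.
R = (9.43 / 569) * 100
R = 1.657 %FS

1.657 %FS


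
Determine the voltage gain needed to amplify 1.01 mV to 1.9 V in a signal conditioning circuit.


Gain = Vout / Vin (converting to same units).
G = 1.9 V / 1.01 mV
G = 1900.0 mV / 1.01 mV
G = 1881.19

1881.19


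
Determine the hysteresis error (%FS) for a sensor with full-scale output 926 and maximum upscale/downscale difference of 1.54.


Hysteresis = (max difference / full scale) * 100%.
H = (1.54 / 926) * 100
H = 0.166 %FS

0.166 %FS


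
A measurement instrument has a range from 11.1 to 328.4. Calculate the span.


Span = upper range - lower range.
Span = 328.4 - (11.1)
Span = 317.3

317.3


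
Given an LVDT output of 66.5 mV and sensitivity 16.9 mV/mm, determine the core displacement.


Displacement = Vout / sensitivity.
d = 66.5 / 16.9
d = 3.935 mm

3.935 mm


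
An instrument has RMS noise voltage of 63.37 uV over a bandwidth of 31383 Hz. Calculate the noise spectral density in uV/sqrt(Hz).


Noise spectral density = Vrms / sqrt(BW).
NSD = 63.37 / sqrt(31383)
NSD = 63.37 / 177.1525
NSD = 0.3577 uV/sqrt(Hz)

0.3577 uV/sqrt(Hz)


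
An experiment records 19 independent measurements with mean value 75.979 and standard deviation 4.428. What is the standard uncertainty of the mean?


The standard uncertainty for Type A evaluation is u = s / sqrt(n).
u = 4.428 / sqrt(19)
u = 4.428 / 4.3589
u = 1.0159

1.0159


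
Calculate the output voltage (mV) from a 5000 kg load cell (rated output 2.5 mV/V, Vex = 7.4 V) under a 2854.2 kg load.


Vout = rated_output * Vex * (load / capacity).
Vout = 2.5 * 7.4 * (2854.2 / 5000)
Vout = 2.5 * 7.4 * 0.57084
Vout = 10.561 mV

10.561 mV


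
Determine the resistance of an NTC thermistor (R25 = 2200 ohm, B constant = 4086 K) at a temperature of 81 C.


NTC thermistor equation: Rt = R25 * exp(B * (1/T - 1/T25)).
T in Kelvin: 354.15 K, T25 = 298.15 K
1/T - 1/T25 = 1/354.15 - 1/298.15 = -0.00053035
B * (1/T - 1/T25) = 4086 * -0.00053035 = -2.167
Rt = 2200 * exp(-2.167) = 251.9 ohm

251.9 ohm


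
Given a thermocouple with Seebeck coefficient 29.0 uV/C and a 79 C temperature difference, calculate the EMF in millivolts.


The thermocouple output V = sensitivity * dT.
V = 29.0 uV/C * 79 C
V = 2291.0 uV
V = 2.291 mV

2.291 mV


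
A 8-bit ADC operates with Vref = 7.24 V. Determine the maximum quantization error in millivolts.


The maximum quantization error is +/- LSB/2.
LSB = Vref / 2^n = 7.24 / 256 = 0.02828125 V
Max error = LSB / 2 = 0.02828125 / 2 = 0.01414063 V
Max error = 14.1406 mV

14.1406 mV


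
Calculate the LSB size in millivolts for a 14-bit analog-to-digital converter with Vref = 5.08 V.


The resolution (LSB) of an ADC is Vref / 2^n.
LSB = 5.08 / 2^14
LSB = 5.08 / 16384
LSB = 0.00031006 V = 0.31005859 mV

0.31005859 mV


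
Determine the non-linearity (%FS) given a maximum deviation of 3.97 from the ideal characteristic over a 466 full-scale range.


Linearity error = (max deviation / full scale) * 100%.
Linearity = (3.97 / 466) * 100
Linearity = 0.852 %FS

0.852 %FS


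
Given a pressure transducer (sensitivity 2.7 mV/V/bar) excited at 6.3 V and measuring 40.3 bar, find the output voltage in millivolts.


Output = sensitivity * Vex * P.
Vout = 2.7 * 6.3 * 40.3
Vout = 17.01 * 40.3
Vout = 685.5 mV

685.5 mV


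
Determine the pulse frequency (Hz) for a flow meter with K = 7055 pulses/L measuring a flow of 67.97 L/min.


Frequency = K * Q / 60 (converting L/min to L/s).
f = 7055 * 67.97 / 60
f = 479528.35 / 60
f = 7992.14 Hz

7992.14 Hz


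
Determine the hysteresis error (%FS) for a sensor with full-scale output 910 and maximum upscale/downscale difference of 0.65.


Hysteresis = (max difference / full scale) * 100%.
H = (0.65 / 910) * 100
H = 0.071 %FS

0.071 %FS


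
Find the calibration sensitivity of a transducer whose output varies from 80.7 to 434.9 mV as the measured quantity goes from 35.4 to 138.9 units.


Sensitivity = (y2 - y1) / (x2 - x1).
S = (434.9 - 80.7) / (138.9 - 35.4)
S = 354.2 / 103.5
S = 3.4222 mV/unit

3.4222 mV/unit


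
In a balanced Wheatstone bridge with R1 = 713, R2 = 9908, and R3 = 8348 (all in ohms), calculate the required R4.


At balance: R1*R4 = R2*R3, so R4 = R2*R3/R1.
R4 = 9908 * 8348 / 713
R4 = 82711984 / 713
R4 = 116005.59 ohm

116005.59 ohm


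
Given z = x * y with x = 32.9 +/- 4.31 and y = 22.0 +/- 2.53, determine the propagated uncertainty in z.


For a product z = x*y, the relative uncertainty is:
uz/z = sqrt((ux/x)^2 + (uy/y)^2)
Relative uncertainties: ux/x = 4.31/32.9 = 0.131003
uy/y = 2.53/22.0 = 0.115
z = 32.9 * 22.0 = 723.8
uz = 723.8 * sqrt(0.131003^2 + 0.115^2) = 126.171

126.171


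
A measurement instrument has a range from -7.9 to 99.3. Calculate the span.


Span = upper range - lower range.
Span = 99.3 - (-7.9)
Span = 107.2

107.2


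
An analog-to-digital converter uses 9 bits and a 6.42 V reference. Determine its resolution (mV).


The resolution (LSB) of an ADC is Vref / 2^n.
LSB = 6.42 / 2^9
LSB = 6.42 / 512
LSB = 0.01253906 V = 12.5390625 mV

12.5390625 mV


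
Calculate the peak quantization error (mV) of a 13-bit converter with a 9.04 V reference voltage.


The maximum quantization error is +/- LSB/2.
LSB = Vref / 2^n = 9.04 / 8192 = 0.00110352 V
Max error = LSB / 2 = 0.00110352 / 2 = 0.00055176 V
Max error = 0.5518 mV

0.5518 mV


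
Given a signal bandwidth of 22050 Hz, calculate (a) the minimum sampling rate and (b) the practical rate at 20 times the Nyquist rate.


By Nyquist theorem, fs_min = 2 * fmax.
fs_min = 2 * 22050 = 44100 Hz
Practical rate = 20 * fs_min = 20 * 44100 = 882000 Hz

fs_min = 44100 Hz, fs_practical = 882000 Hz


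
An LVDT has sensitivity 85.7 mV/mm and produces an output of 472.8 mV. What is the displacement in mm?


Displacement = Vout / sensitivity.
d = 472.8 / 85.7
d = 5.517 mm

5.517 mm


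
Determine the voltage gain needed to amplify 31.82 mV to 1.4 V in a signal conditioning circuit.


Gain = Vout / Vin (converting to same units).
G = 1.4 V / 31.82 mV
G = 1400.0 mV / 31.82 mV
G = 44.0

44.0


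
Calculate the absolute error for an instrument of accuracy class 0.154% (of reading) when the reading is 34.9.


Absolute error = (accuracy% / 100) * reading.
Error = (0.154 / 100) * 34.9
Error = 0.00154 * 34.9
Error = 0.0537

0.0537


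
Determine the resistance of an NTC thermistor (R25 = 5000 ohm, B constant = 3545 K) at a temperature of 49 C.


NTC thermistor equation: Rt = R25 * exp(B * (1/T - 1/T25)).
T in Kelvin: 322.15 K, T25 = 298.15 K
1/T - 1/T25 = 1/322.15 - 1/298.15 = -0.00024987
B * (1/T - 1/T25) = 3545 * -0.00024987 = -0.8858
Rt = 5000 * exp(-0.8858) = 2061.9 ohm

2061.9 ohm


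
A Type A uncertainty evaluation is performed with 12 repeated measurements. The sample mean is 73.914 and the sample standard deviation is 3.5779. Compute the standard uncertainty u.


The standard uncertainty for Type A evaluation is u = s / sqrt(n).
u = 3.5779 / sqrt(12)
u = 3.5779 / 3.4641
u = 1.0329

1.0329


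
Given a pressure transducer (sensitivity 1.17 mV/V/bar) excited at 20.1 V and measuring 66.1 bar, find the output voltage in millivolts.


Output = sensitivity * Vex * P.
Vout = 1.17 * 20.1 * 66.1
Vout = 23.517 * 66.1
Vout = 1554.47 mV

1554.47 mV


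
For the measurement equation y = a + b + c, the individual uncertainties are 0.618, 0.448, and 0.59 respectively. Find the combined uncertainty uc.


For a sum of independent quantities, uc = sqrt(u1^2 + u2^2 + u3^2).
uc = sqrt(0.618^2 + 0.448^2 + 0.59^2)
uc = sqrt(0.381924 + 0.200704 + 0.3481)
uc = 0.9647

0.9647


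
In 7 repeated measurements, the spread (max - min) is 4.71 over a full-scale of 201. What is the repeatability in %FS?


Repeatability = (spread / full scale) * 100%.
R = (4.71 / 201) * 100
R = 2.343 %FS

2.343 %FS


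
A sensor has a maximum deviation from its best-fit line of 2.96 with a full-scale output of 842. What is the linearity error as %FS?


Linearity error = (max deviation / full scale) * 100%.
Linearity = (2.96 / 842) * 100
Linearity = 0.352 %FS

0.352 %FS


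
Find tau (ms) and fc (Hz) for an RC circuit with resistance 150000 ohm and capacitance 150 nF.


Time constant: tau = R * C.
tau = 150000 * 1.50e-07 = 0.0225 s
tau = 22.5 ms
Cutoff frequency: fc = 1 / (2*pi*R*C).
fc = 1 / (2*pi*0.0225) = 7.07 Hz

tau = 22.5 ms, fc = 7.07 Hz


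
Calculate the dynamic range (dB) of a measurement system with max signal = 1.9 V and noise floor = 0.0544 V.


Dynamic range = 20 * log10(Vmax / Vnoise).
DR = 20 * log10(1.9 / 0.0544)
DR = 20 * log10(34.93)
DR = 30.86 dB

30.86 dB


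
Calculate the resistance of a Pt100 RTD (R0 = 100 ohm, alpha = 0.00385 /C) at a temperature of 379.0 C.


The RTD equation: Rt = R0 * (1 + alpha * T).
Rt = 100 * (1 + 0.00385 * 379.0)
Rt = 100 * (1 + 1.45915)
Rt = 100 * 2.45915
Rt = 245.915 ohm

245.915 ohm


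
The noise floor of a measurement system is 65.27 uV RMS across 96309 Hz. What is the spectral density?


Noise spectral density = Vrms / sqrt(BW).
NSD = 65.27 / sqrt(96309)
NSD = 65.27 / 310.3369
NSD = 0.2103 uV/sqrt(Hz)

0.2103 uV/sqrt(Hz)


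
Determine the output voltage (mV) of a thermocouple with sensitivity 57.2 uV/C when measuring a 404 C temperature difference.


The thermocouple output V = sensitivity * dT.
V = 57.2 uV/C * 404 C
V = 23108.8 uV
V = 23.109 mV

23.109 mV


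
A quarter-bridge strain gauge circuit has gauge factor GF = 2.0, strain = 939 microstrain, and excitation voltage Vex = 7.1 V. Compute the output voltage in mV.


Quarter bridge output: Vout = (GF * epsilon * Vex) / 4.
Vout = (2.0 * 939e-6 * 7.1) / 4
Vout = 0.0133338 / 4 V
Vout = 0.00333345 V = 3.3334 mV

3.3334 mV


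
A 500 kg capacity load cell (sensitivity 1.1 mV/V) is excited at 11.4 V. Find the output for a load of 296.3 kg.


Vout = rated_output * Vex * (load / capacity).
Vout = 1.1 * 11.4 * (296.3 / 500)
Vout = 1.1 * 11.4 * 0.5926
Vout = 7.431 mV

7.431 mV


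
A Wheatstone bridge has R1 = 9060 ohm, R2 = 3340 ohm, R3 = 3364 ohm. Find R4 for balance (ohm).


At balance: R1*R4 = R2*R3, so R4 = R2*R3/R1.
R4 = 3340 * 3364 / 9060
R4 = 11235760 / 9060
R4 = 1240.15 ohm

1240.15 ohm


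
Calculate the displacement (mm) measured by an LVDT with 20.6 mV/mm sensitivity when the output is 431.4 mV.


Displacement = Vout / sensitivity.
d = 431.4 / 20.6
d = 20.942 mm

20.942 mm


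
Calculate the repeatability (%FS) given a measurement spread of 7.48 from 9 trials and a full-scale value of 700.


Repeatability = (spread / full scale) * 100%.
R = (7.48 / 700) * 100
R = 1.069 %FS

1.069 %FS


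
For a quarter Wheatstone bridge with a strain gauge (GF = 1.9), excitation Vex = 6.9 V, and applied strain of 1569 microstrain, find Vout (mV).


Quarter bridge output: Vout = (GF * epsilon * Vex) / 4.
Vout = (1.9 * 1569e-6 * 6.9) / 4
Vout = 0.02056959 / 4 V
Vout = 0.0051424 V = 5.1424 mV

5.1424 mV


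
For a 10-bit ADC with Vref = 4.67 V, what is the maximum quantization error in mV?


The maximum quantization error is +/- LSB/2.
LSB = Vref / 2^n = 4.67 / 1024 = 0.00456055 V
Max error = LSB / 2 = 0.00456055 / 2 = 0.00228027 V
Max error = 2.2803 mV

2.2803 mV


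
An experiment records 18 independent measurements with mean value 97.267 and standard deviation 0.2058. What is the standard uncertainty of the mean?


The standard uncertainty for Type A evaluation is u = s / sqrt(n).
u = 0.2058 / sqrt(18)
u = 0.2058 / 4.2426
u = 0.0485

0.0485


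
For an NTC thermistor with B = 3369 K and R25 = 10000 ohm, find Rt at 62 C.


NTC thermistor equation: Rt = R25 * exp(B * (1/T - 1/T25)).
T in Kelvin: 335.15 K, T25 = 298.15 K
1/T - 1/T25 = 1/335.15 - 1/298.15 = -0.00037028
B * (1/T - 1/T25) = 3369 * -0.00037028 = -1.2475
Rt = 10000 * exp(-1.2475) = 2872.3 ohm

2872.3 ohm


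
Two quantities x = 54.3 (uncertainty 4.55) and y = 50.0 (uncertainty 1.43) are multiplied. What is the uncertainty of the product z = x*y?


For a product z = x*y, the relative uncertainty is:
uz/z = sqrt((ux/x)^2 + (uy/y)^2)
Relative uncertainties: ux/x = 4.55/54.3 = 0.083794
uy/y = 1.43/50.0 = 0.0286
z = 54.3 * 50.0 = 2715.0
uz = 2715.0 * sqrt(0.083794^2 + 0.0286^2) = 240.386

240.386


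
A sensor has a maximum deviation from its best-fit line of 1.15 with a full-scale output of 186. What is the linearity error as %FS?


Linearity error = (max deviation / full scale) * 100%.
Linearity = (1.15 / 186) * 100
Linearity = 0.618 %FS

0.618 %FS


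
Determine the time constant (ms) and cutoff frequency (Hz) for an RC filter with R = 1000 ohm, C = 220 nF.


Time constant: tau = R * C.
tau = 1000 * 2.20e-07 = 0.00022 s
tau = 0.22 ms
Cutoff frequency: fc = 1 / (2*pi*R*C).
fc = 1 / (2*pi*0.00022) = 723.43 Hz

tau = 0.22 ms, fc = 723.43 Hz


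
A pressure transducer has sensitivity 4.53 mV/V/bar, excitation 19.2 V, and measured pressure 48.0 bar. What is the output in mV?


Output = sensitivity * Vex * P.
Vout = 4.53 * 19.2 * 48.0
Vout = 86.976 * 48.0
Vout = 4174.85 mV

4174.85 mV


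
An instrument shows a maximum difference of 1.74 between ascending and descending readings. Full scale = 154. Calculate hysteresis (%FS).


Hysteresis = (max difference / full scale) * 100%.
H = (1.74 / 154) * 100
H = 1.13 %FS

1.13 %FS


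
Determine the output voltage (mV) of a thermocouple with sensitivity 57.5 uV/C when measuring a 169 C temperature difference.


The thermocouple output V = sensitivity * dT.
V = 57.5 uV/C * 169 C
V = 9717.5 uV
V = 9.717 mV

9.717 mV


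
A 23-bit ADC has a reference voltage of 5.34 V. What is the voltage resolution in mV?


The resolution (LSB) of an ADC is Vref / 2^n.
LSB = 5.34 / 2^23
LSB = 5.34 / 8388608
LSB = 6.4e-07 V = 0.00063658 mV

0.00063658 mV


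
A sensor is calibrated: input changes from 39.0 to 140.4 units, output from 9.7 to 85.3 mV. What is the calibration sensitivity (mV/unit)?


Sensitivity = (y2 - y1) / (x2 - x1).
S = (85.3 - 9.7) / (140.4 - 39.0)
S = 75.6 / 101.4
S = 0.7456 mV/unit

0.7456 mV/unit


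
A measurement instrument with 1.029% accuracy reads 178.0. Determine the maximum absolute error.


Absolute error = (accuracy% / 100) * reading.
Error = (1.029 / 100) * 178.0
Error = 0.01029 * 178.0
Error = 1.8316

1.8316


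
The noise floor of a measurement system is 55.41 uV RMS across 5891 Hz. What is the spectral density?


Noise spectral density = Vrms / sqrt(BW).
NSD = 55.41 / sqrt(5891)
NSD = 55.41 / 76.7529
NSD = 0.7219 uV/sqrt(Hz)

0.7219 uV/sqrt(Hz)


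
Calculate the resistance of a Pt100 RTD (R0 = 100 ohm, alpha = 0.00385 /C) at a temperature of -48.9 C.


The RTD equation: Rt = R0 * (1 + alpha * T).
Rt = 100 * (1 + 0.00385 * -48.9)
Rt = 100 * (1 + -0.188265)
Rt = 100 * 0.811735
Rt = 81.174 ohm

81.174 ohm


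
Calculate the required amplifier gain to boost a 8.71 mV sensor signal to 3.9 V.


Gain = Vout / Vin (converting to same units).
G = 3.9 V / 8.71 mV
G = 3900.0 mV / 8.71 mV
G = 447.76

447.76


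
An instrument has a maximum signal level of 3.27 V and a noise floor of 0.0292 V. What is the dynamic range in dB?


Dynamic range = 20 * log10(Vmax / Vnoise).
DR = 20 * log10(3.27 / 0.0292)
DR = 20 * log10(111.99)
DR = 40.98 dB

40.98 dB


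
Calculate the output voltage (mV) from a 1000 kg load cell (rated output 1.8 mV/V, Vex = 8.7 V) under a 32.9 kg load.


Vout = rated_output * Vex * (load / capacity).
Vout = 1.8 * 8.7 * (32.9 / 1000)
Vout = 1.8 * 8.7 * 0.0329
Vout = 0.515 mV

0.515 mV


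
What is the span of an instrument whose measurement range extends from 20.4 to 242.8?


Span = upper range - lower range.
Span = 242.8 - (20.4)
Span = 222.4

222.4


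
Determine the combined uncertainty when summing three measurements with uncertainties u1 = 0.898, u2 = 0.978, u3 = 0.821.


For a sum of independent quantities, uc = sqrt(u1^2 + u2^2 + u3^2).
uc = sqrt(0.898^2 + 0.978^2 + 0.821^2)
uc = sqrt(0.806404 + 0.956484 + 0.674041)
uc = 1.5611

1.5611


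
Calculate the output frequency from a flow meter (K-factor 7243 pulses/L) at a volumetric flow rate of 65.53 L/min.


Frequency = K * Q / 60 (converting L/min to L/s).
f = 7243 * 65.53 / 60
f = 474633.79 / 60
f = 7910.56 Hz

7910.56 Hz


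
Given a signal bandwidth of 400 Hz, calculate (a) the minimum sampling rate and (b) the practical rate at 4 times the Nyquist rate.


By Nyquist theorem, fs_min = 2 * fmax.
fs_min = 2 * 400 = 800 Hz
Practical rate = 4 * fs_min = 4 * 800 = 3200 Hz

fs_min = 800 Hz, fs_practical = 3200 Hz


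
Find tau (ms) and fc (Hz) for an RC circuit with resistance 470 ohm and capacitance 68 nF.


Time constant: tau = R * C.
tau = 470 * 6.80e-08 = 3.196e-05 s
tau = 0.032 ms
Cutoff frequency: fc = 1 / (2*pi*R*C).
fc = 1 / (2*pi*3.196e-05) = 4979.82 Hz

tau = 0.032 ms, fc = 4979.82 Hz


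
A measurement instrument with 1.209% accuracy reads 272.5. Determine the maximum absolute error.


Absolute error = (accuracy% / 100) * reading.
Error = (1.209 / 100) * 272.5
Error = 0.01209 * 272.5
Error = 3.2945

3.2945


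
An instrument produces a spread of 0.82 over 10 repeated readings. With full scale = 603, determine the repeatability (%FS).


Repeatability = (spread / full scale) * 100%.
R = (0.82 / 603) * 100
R = 0.136 %FS

0.136 %FS


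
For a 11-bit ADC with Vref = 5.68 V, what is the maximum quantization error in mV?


The maximum quantization error is +/- LSB/2.
LSB = Vref / 2^n = 5.68 / 2048 = 0.00277344 V
Max error = LSB / 2 = 0.00277344 / 2 = 0.00138672 V
Max error = 1.3867 mV

1.3867 mV


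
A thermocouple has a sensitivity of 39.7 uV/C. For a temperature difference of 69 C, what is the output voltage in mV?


The thermocouple output V = sensitivity * dT.
V = 39.7 uV/C * 69 C
V = 2739.3 uV
V = 2.739 mV

2.739 mV


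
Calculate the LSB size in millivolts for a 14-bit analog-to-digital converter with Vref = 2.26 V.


The resolution (LSB) of an ADC is Vref / 2^n.
LSB = 2.26 / 2^14
LSB = 2.26 / 16384
LSB = 0.00013794 V = 0.13793945 mV

0.13793945 mV


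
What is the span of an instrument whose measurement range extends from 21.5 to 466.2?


Span = upper range - lower range.
Span = 466.2 - (21.5)
Span = 444.7

444.7


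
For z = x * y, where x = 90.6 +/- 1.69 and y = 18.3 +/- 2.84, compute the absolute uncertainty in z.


For a product z = x*y, the relative uncertainty is:
uz/z = sqrt((ux/x)^2 + (uy/y)^2)
Relative uncertainties: ux/x = 1.69/90.6 = 0.018653
uy/y = 2.84/18.3 = 0.155191
z = 90.6 * 18.3 = 1658.0
uz = 1658.0 * sqrt(0.018653^2 + 0.155191^2) = 259.156

259.156


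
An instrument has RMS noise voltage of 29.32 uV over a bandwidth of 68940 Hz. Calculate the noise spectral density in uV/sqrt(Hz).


Noise spectral density = Vrms / sqrt(BW).
NSD = 29.32 / sqrt(68940)
NSD = 29.32 / 262.5643
NSD = 0.1117 uV/sqrt(Hz)

0.1117 uV/sqrt(Hz)


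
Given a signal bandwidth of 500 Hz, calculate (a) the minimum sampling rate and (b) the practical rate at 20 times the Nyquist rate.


By Nyquist theorem, fs_min = 2 * fmax.
fs_min = 2 * 500 = 1000 Hz
Practical rate = 20 * fs_min = 20 * 1000 = 20000 Hz

fs_min = 1000 Hz, fs_practical = 20000 Hz


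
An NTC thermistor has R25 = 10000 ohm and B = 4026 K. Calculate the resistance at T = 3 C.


NTC thermistor equation: Rt = R25 * exp(B * (1/T - 1/T25)).
T in Kelvin: 276.15 K, T25 = 298.15 K
1/T - 1/T25 = 1/276.15 - 1/298.15 = 0.0002672
B * (1/T - 1/T25) = 4026 * 0.0002672 = 1.0758
Rt = 10000 * exp(1.0758) = 29322.3 ohm

29322.3 ohm


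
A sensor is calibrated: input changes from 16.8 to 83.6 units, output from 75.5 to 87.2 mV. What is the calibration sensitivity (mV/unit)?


Sensitivity = (y2 - y1) / (x2 - x1).
S = (87.2 - 75.5) / (83.6 - 16.8)
S = 11.7 / 66.8
S = 0.1751 mV/unit

0.1751 mV/unit


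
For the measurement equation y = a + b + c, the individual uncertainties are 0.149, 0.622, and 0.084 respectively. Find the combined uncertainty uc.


For a sum of independent quantities, uc = sqrt(u1^2 + u2^2 + u3^2).
uc = sqrt(0.149^2 + 0.622^2 + 0.084^2)
uc = sqrt(0.022201 + 0.386884 + 0.007056)
uc = 0.6451

0.6451


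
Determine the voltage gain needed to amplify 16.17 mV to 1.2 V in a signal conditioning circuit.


Gain = Vout / Vin (converting to same units).
G = 1.2 V / 16.17 mV
G = 1200.0 mV / 16.17 mV
G = 74.21

74.21


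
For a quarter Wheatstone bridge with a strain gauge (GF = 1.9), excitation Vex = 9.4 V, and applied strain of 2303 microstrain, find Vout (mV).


Quarter bridge output: Vout = (GF * epsilon * Vex) / 4.
Vout = (1.9 * 2303e-6 * 9.4) / 4
Vout = 0.04113158 / 4 V
Vout = 0.0102829 V = 10.2829 mV

10.2829 mV


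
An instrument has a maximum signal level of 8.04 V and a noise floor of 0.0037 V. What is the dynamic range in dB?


Dynamic range = 20 * log10(Vmax / Vnoise).
DR = 20 * log10(8.04 / 0.0037)
DR = 20 * log10(2172.97)
DR = 66.74 dB

66.74 dB


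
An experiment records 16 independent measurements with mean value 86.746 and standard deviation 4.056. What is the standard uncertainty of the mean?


The standard uncertainty for Type A evaluation is u = s / sqrt(n).
u = 4.056 / sqrt(16)
u = 4.056 / 4.0
u = 1.014

1.014


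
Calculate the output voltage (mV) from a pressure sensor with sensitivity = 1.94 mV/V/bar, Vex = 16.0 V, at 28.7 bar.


Output = sensitivity * Vex * P.
Vout = 1.94 * 16.0 * 28.7
Vout = 31.04 * 28.7
Vout = 890.85 mV

890.85 mV


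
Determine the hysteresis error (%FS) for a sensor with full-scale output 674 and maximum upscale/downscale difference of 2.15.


Hysteresis = (max difference / full scale) * 100%.
H = (2.15 / 674) * 100
H = 0.319 %FS

0.319 %FS


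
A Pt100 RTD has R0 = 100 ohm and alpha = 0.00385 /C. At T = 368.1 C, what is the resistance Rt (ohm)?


The RTD equation: Rt = R0 * (1 + alpha * T).
Rt = 100 * (1 + 0.00385 * 368.1)
Rt = 100 * (1 + 1.417185)
Rt = 100 * 2.417185
Rt = 241.719 ohm

241.719 ohm


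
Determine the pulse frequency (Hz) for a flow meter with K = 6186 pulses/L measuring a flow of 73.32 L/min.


Frequency = K * Q / 60 (converting L/min to L/s).
f = 6186 * 73.32 / 60
f = 453557.52 / 60
f = 7559.29 Hz

7559.29 Hz


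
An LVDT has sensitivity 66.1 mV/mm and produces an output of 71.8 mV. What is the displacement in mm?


Displacement = Vout / sensitivity.
d = 71.8 / 66.1
d = 1.086 mm

1.086 mm


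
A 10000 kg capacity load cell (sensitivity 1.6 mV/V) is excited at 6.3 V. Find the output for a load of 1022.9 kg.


Vout = rated_output * Vex * (load / capacity).
Vout = 1.6 * 6.3 * (1022.9 / 10000)
Vout = 1.6 * 6.3 * 0.10229
Vout = 1.031 mV

1.031 mV


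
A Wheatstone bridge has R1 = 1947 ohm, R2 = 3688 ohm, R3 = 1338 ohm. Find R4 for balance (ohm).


At balance: R1*R4 = R2*R3, so R4 = R2*R3/R1.
R4 = 3688 * 1338 / 1947
R4 = 4934544 / 1947
R4 = 2534.43 ohm

2534.43 ohm


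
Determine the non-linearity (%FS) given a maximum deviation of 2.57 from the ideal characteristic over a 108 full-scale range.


Linearity error = (max deviation / full scale) * 100%.
Linearity = (2.57 / 108) * 100
Linearity = 2.38 %FS

2.38 %FS


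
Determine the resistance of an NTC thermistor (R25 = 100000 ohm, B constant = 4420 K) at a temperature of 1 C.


NTC thermistor equation: Rt = R25 * exp(B * (1/T - 1/T25)).
T in Kelvin: 274.15 K, T25 = 298.15 K
1/T - 1/T25 = 1/274.15 - 1/298.15 = 0.00029362
B * (1/T - 1/T25) = 4420 * 0.00029362 = 1.2978
Rt = 100000 * exp(1.2978) = 366126.2 ohm

366126.2 ohm


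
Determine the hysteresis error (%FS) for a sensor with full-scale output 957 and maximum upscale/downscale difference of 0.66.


Hysteresis = (max difference / full scale) * 100%.
H = (0.66 / 957) * 100
H = 0.069 %FS

0.069 %FS


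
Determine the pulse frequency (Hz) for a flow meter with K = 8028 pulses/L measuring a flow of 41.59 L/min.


Frequency = K * Q / 60 (converting L/min to L/s).
f = 8028 * 41.59 / 60
f = 333884.52 / 60
f = 5564.74 Hz

5564.74 Hz


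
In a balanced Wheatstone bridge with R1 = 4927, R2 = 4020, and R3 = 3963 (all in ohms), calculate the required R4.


At balance: R1*R4 = R2*R3, so R4 = R2*R3/R1.
R4 = 4020 * 3963 / 4927
R4 = 15931260 / 4927
R4 = 3233.46 ohm

3233.46 ohm


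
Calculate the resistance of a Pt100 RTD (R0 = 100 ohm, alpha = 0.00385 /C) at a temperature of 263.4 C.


The RTD equation: Rt = R0 * (1 + alpha * T).
Rt = 100 * (1 + 0.00385 * 263.4)
Rt = 100 * (1 + 1.01409)
Rt = 100 * 2.01409
Rt = 201.409 ohm

201.409 ohm


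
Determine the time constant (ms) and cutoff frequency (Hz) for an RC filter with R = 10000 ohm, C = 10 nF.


Time constant: tau = R * C.
tau = 10000 * 1.00e-08 = 0.0001 s
tau = 0.1 ms
Cutoff frequency: fc = 1 / (2*pi*R*C).
fc = 1 / (2*pi*0.0001) = 1591.55 Hz

tau = 0.1 ms, fc = 1591.55 Hz


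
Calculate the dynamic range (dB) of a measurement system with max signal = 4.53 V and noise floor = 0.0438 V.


Dynamic range = 20 * log10(Vmax / Vnoise).
DR = 20 * log10(4.53 / 0.0438)
DR = 20 * log10(103.42)
DR = 40.29 dB

40.29 dB


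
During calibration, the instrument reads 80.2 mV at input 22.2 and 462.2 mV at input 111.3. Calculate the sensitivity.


Sensitivity = (y2 - y1) / (x2 - x1).
S = (462.2 - 80.2) / (111.3 - 22.2)
S = 382.0 / 89.1
S = 4.2873 mV/unit

4.2873 mV/unit


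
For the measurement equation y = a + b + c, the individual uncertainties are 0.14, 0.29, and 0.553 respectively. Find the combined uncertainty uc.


For a sum of independent quantities, uc = sqrt(u1^2 + u2^2 + u3^2).
uc = sqrt(0.14^2 + 0.29^2 + 0.553^2)
uc = sqrt(0.0196 + 0.0841 + 0.305809)
uc = 0.6399

0.6399


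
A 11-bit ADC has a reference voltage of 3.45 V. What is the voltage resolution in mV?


The resolution (LSB) of an ADC is Vref / 2^n.
LSB = 3.45 / 2^11
LSB = 3.45 / 2048
LSB = 0.00168457 V = 1.68457031 mV

1.68457031 mV


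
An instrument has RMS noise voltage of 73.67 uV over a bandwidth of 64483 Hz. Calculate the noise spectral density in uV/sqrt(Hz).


Noise spectral density = Vrms / sqrt(BW).
NSD = 73.67 / sqrt(64483)
NSD = 73.67 / 253.935
NSD = 0.2901 uV/sqrt(Hz)

0.2901 uV/sqrt(Hz)


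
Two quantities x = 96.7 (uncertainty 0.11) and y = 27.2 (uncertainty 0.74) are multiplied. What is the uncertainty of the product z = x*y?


For a product z = x*y, the relative uncertainty is:
uz/z = sqrt((ux/x)^2 + (uy/y)^2)
Relative uncertainties: ux/x = 0.11/96.7 = 0.001138
uy/y = 0.74/27.2 = 0.027206
z = 96.7 * 27.2 = 2630.2
uz = 2630.2 * sqrt(0.001138^2 + 0.027206^2) = 71.621

71.621


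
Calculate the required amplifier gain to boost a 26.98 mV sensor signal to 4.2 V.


Gain = Vout / Vin (converting to same units).
G = 4.2 V / 26.98 mV
G = 4200.0 mV / 26.98 mV
G = 155.67

155.67


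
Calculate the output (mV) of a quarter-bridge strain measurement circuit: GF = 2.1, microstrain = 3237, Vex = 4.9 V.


Quarter bridge output: Vout = (GF * epsilon * Vex) / 4.
Vout = (2.1 * 3237e-6 * 4.9) / 4
Vout = 0.03330873 / 4 V
Vout = 0.00832718 V = 8.3272 mV

8.3272 mV


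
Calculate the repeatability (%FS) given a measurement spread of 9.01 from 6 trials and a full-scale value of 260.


Repeatability = (spread / full scale) * 100%.
R = (9.01 / 260) * 100
R = 3.465 %FS

3.465 %FS


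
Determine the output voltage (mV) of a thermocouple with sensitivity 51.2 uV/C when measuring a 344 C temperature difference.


The thermocouple output V = sensitivity * dT.
V = 51.2 uV/C * 344 C
V = 17612.8 uV
V = 17.613 mV

17.613 mV


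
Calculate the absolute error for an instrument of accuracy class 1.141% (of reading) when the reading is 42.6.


Absolute error = (accuracy% / 100) * reading.
Error = (1.141 / 100) * 42.6
Error = 0.01141 * 42.6
Error = 0.4861

0.4861


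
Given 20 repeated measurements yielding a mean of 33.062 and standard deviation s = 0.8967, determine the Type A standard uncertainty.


The standard uncertainty for Type A evaluation is u = s / sqrt(n).
u = 0.8967 / sqrt(20)
u = 0.8967 / 4.4721
u = 0.2005

0.2005


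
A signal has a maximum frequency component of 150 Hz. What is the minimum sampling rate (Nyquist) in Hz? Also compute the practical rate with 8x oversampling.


By Nyquist theorem, fs_min = 2 * fmax.
fs_min = 2 * 150 = 300 Hz
Practical rate = 8 * fs_min = 8 * 300 = 2400 Hz

fs_min = 300 Hz, fs_practical = 2400 Hz


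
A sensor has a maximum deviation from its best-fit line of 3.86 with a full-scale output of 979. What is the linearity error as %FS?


Linearity error = (max deviation / full scale) * 100%.
Linearity = (3.86 / 979) * 100
Linearity = 0.394 %FS

0.394 %FS


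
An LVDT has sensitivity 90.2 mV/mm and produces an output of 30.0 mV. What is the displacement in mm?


Displacement = Vout / sensitivity.
d = 30.0 / 90.2
d = 0.333 mm

0.333 mm


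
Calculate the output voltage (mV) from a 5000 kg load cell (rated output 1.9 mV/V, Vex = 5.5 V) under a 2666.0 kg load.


Vout = rated_output * Vex * (load / capacity).
Vout = 1.9 * 5.5 * (2666.0 / 5000)
Vout = 1.9 * 5.5 * 0.5332
Vout = 5.572 mV

5.572 mV


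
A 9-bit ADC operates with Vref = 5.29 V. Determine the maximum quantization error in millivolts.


The maximum quantization error is +/- LSB/2.
LSB = Vref / 2^n = 5.29 / 512 = 0.01033203 V
Max error = LSB / 2 = 0.01033203 / 2 = 0.00516602 V
Max error = 5.166 mV

5.166 mV


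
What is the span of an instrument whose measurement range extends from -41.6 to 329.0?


Span = upper range - lower range.
Span = 329.0 - (-41.6)
Span = 370.6

370.6


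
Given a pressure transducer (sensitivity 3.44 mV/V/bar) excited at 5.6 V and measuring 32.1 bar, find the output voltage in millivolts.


Output = sensitivity * Vex * P.
Vout = 3.44 * 5.6 * 32.1
Vout = 19.264 * 32.1
Vout = 618.37 mV

618.37 mV


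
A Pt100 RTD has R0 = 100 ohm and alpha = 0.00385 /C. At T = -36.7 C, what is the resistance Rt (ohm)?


The RTD equation: Rt = R0 * (1 + alpha * T).
Rt = 100 * (1 + 0.00385 * -36.7)
Rt = 100 * (1 + -0.141295)
Rt = 100 * 0.858705
Rt = 85.871 ohm

85.871 ohm
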